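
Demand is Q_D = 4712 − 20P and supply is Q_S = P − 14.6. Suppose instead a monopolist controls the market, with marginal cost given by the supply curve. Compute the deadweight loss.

48.05

In inverse form: demand P = 235.6 − 0.05Q, supply P = 14.6 + Q.
Competitive equilibrium: 235.6 − 0.05Q = 14.6 + Q → Q* = 210.4762, P* = 225.0762.
Marginal revenue: MR = 235.6 − 0.1Q. Set MR = MC: 235.6 − 0.1Q = 14.6 + Q → Q_m = 200.9091.
Price P_m = 235.6 − 0.05·200.9091 = 225.5545; MC(Q_m) = 14.6 + 1·200.9091 = 215.5091.
Competitive Q* = 210.4762, so ΔQ = 9.5671; wedge = 225.5545 − 215.5091 = 10.0454.
Welfare loss = ½ × 9.5671 × 10.0454 = 48.05.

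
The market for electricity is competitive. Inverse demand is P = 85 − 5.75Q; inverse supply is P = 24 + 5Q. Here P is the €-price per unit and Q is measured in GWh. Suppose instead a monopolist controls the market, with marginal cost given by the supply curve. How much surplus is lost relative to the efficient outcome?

€21.02

Competitive equilibrium: 85 − 5.75Q = 24 + 5Q → Q* = 5.6744, P* = 52.3721.
Marginal revenue: MR = 85 − 11.5Q. Set MR = MC: 85 − 11.5Q = 24 + 5Q → Q_m = 3.697.
Price P_m = 85 − 5.75·3.697 = 63.7423; MC(Q_m) = 24 + 5·3.697 = 42.485.
Competitive Q* = 5.6744, so ΔQ = 1.9774; wedge = 63.7423 − 42.485 = 21.2573.
DWL = ½ × 1.9774 × 21.2573 = €21.02.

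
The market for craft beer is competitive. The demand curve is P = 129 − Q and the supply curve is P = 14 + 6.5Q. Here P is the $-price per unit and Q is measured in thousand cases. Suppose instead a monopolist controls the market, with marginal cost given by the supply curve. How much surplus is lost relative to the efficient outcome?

Competitive equilibrium: 129 − Q = 14 + 6.5Q → Q* = 15.3333, P* = 113.6667.
Marginal revenue: MR = 129 − 2Q. Set MR = MC: 129 − 2Q = 14 + 6.5Q → Q_m = 13.5294.
Price P_m = 129 − 1·13.5294 = 115.4706; MC(Q_m) = 14 + 6.5·13.5294 = 101.9411.
Competitive Q* = 15.3333, so ΔQ = 1.8039; wedge = 115.4706 − 101.9411 = 13.5295.
The triangle = ½ × 1.8039 × 13.5295 = $12.20 thousand.

$12.20 thousand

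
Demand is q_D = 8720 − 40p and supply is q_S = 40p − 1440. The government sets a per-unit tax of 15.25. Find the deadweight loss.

2325.625

In inverse form: demand p = 218 − 0.025q, supply p = 36 + 0.025q.
Competitive equilibrium: 218 − 0.025q = 36 + 0.025q → q* = 3640, p* = 127.
With the tax, the buyer price exceeds the seller price by 15.25: (218 − 0.025q) − (36 + 0.025q) = 15.25 → q' = 3335.
Δq = 3640 − 3335 = 305; the wedge equals the tax, 15.25.
Welfare loss = ½ × 305 × 15.25 = 2325.625.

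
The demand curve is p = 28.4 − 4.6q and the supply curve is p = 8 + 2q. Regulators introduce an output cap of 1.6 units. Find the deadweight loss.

7.34

Competitive equilibrium: 28.4 − 4.6q = 8 + 2q → q* = 3.0909, p* = 14.1818.
At q = 1.6: demand price = 28.4 − 4.6·1.6 = 21.04; supply price = 8 + 2·1.6 = 11.2.
Δq = 3.0909 − 1.6 = 1.4909; wedge = 21.04 − 11.2 = 9.84.
DWL = ½ × 1.4909 × 9.84 = 7.34.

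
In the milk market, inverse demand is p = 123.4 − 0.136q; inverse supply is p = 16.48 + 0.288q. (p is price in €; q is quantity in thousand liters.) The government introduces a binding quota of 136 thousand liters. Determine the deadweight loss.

Competitive equilibrium: 123.4 − 0.136q = 16.48 + 0.288q → q* = 252.1698, p* = 89.1049.
At q = 136: demand price = 123.4 − 0.136·136 = 104.904; supply price = 16.48 + 0.288·136 = 55.648.
Δq = 252.1698 − 136 = 116.1698; wedge = 104.904 − 55.648 = 49.256.
Welfare loss = ½ × 116.1698 × 49.256 = €2861.03 thousand.

€2861.03 thousand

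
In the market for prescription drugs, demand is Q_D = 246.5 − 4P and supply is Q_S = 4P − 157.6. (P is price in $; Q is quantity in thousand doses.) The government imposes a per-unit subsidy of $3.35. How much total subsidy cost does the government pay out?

$171.35 thousand

In inverse form: demand P = 61.625 − 0.25Q, supply P = 39.4 + 0.25Q.
Competitive equilibrium: 61.625 − 0.25Q = 39.4 + 0.25Q → Q* = 44.45, P* = 50.5125.
The subsidy lowers effective supply by 3.35: P = 36.05 + 0.25Q.
New quantity: 61.625 − 0.25Q = 36.05 + 0.25Q → Q' = 51.15.
Total subsidy cost = 3.35 × 51.15 = $171.35 thousand.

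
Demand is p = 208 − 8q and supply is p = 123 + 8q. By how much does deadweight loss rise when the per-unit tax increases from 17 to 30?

Competitive equilibrium: 208 − 8q = 123 + 8q → q* = 5.3125, p* = 165.5.
For a per-unit tax t: Δq = t/16, so DWL = ½·t·(t/16) = t²/32.
At t = 17: DWL = 9.031. At t = 30: DWL = 28.125.
Increase = 28.125 − 9.031 = 19.09.

19.09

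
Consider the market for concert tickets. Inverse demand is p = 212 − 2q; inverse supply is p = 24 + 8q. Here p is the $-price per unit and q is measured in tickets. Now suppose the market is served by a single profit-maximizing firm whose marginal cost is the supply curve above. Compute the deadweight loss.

Competitive equilibrium: 212 − 2q = 24 + 8q → q* = 18.8, p* = 174.4.
Marginal revenue: MR = 212 − 4q. Set MR = MC: 212 − 4q = 24 + 8q → q_m = 15.6667.
Price p_m = 212 − 2·15.6667 = 180.6666; MC(q_m) = 24 + 8·15.6667 = 149.3336.
Competitive q* = 18.8, so Δq = 3.1333; wedge = 180.6666 − 149.3336 = 31.333.
Deadweight loss = ½ × 3.1333 × 31.333 = $49.09.

$49.09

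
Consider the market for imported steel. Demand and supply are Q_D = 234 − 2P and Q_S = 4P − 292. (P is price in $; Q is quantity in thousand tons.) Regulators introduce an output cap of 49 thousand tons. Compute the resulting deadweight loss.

$35.04 thousand

In inverse form: demand P = 117 − 0.5Q, supply P = 73 + 0.25Q.
Competitive equilibrium: 117 − 0.5Q = 73 + 0.25Q → Q* = 58.6667, P* = 87.6667.
At Q = 49: demand price = 117 − 0.5·49 = 92.5; supply price = 73 + 0.25·49 = 85.25.
ΔQ = 58.6667 − 49 = 9.6667; wedge = 92.5 − 85.25 = 7.25.
Deadweight loss = ½ × 9.6667 × 7.25 = $35.04 thousand.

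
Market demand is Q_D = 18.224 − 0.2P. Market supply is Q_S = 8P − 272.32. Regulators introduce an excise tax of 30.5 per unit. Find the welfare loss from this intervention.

90.76

In inverse form: demand P = 91.12 − 5Q, supply P = 34.04 + 0.125Q.
Competitive equilibrium: 91.12 − 5Q = 34.04 + 0.125Q → Q* = 11.1376, P* = 35.4322.
With the tax, the buyer price exceeds the seller price by 30.5: (91.12 − 5Q) − (34.04 + 0.125Q) = 30.5 → Q' = 5.1863.
ΔQ = 11.1376 − 5.1863 = 5.9513; the wedge equals the tax, 30.5.
The triangle = ½ × 5.9513 × 30.5 = 90.76.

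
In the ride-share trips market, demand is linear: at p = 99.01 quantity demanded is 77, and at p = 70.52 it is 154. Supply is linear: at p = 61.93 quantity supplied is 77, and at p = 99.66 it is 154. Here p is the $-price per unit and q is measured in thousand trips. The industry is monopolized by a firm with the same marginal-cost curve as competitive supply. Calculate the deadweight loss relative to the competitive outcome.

Demand slope = (70.52 − 99.01)/(154 − 77) = −0.37, so p = 127.5 − 0.37q.
Supply slope = (99.66 − 61.93)/(154 − 77) = 0.49, so p = 24.2 + 0.49q.
Competitive equilibrium: 127.5 − 0.37q = 24.2 + 0.49q → q* = 120.1163, p* = 83.057.
Marginal revenue: MR = 127.5 − 0.74q. Set MR = MC: 127.5 − 0.74q = 24.2 + 0.49q → q_m = 83.9837.
Price p_m = 127.5 − 0.37·83.9837 = 96.426; MC(q_m) = 24.2 + 0.49·83.9837 = 65.352.
Competitive q* = 120.1163, so Δq = 36.1326; wedge = 96.426 − 65.352 = 31.074.
Welfare loss = ½ × 36.1326 × 31.074 = $561.39 thousand.

$561.39 thousand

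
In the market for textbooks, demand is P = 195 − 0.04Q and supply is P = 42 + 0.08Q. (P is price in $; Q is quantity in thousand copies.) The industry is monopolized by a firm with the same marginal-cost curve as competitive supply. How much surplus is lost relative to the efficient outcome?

Competitive equilibrium: 195 − 0.04Q = 42 + 0.08Q → Q* = 1275, P* = 144.
Marginal revenue: MR = 195 − 0.08Q. Set MR = MC: 195 − 0.08Q = 42 + 0.08Q → Q_m = 956.25.
Price P_m = 195 − 0.04·956.25 = 156.75; MC(Q_m) = 42 + 0.08·956.25 = 118.5.
Competitive Q* = 1275, so ΔQ = 318.75; wedge = 156.75 − 118.5 = 38.25.
Deadweight loss = ½ × 318.75 × 38.25 = $6096.09 thousand.

$6096.09 thousand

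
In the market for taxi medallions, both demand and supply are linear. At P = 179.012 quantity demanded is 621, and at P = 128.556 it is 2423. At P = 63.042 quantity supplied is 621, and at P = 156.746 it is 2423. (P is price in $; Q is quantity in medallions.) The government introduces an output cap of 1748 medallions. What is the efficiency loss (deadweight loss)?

$4163.48

Demand slope = (128.556 − 179.012)/(2423 − 621) = −0.028, so P = 196.4 − 0.028Q.
Supply slope = (156.746 − 63.042)/(2423 − 621) = 0.052, so P = 30.75 + 0.052Q.
Competitive equilibrium: 196.4 − 0.028Q = 30.75 + 0.052Q → Q* = 2070.625, P* = 138.4225.
At Q = 1748: demand price = 196.4 − 0.028·1748 = 147.456; supply price = 30.75 + 0.052·1748 = 121.646.
ΔQ = 2070.625 − 1748 = 322.625; wedge = 147.456 − 121.646 = 25.81.
DWL = ½ × 322.625 × 25.81 = $4163.48.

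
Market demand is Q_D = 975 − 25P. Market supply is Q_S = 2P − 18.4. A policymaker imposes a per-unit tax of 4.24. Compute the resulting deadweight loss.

16.65

In inverse form: demand P = 39 − 0.04Q, supply P = 9.2 + 0.5Q.
Competitive equilibrium: 39 − 0.04Q = 9.2 + 0.5Q → Q* = 55.1852, P* = 36.7926.
With the tax, the buyer price exceeds the seller price by 4.24: (39 − 0.04Q) − (9.2 + 0.5Q) = 4.24 → Q' = 47.3333.
ΔQ = 55.1852 − 47.3333 = 7.8519; the wedge equals the tax, 4.24.
Welfare loss = ½ × 7.8519 × 4.24 = 16.65.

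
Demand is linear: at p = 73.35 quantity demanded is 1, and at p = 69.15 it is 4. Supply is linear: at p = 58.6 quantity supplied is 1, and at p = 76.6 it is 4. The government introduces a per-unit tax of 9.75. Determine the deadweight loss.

Demand slope = (69.15 − 73.35)/(4 − 1) = −1.4, so p = 74.75 − 1.4q.
Supply slope = (76.6 − 58.6)/(4 − 1) = 6, so p = 52.6 + 6q.
Competitive equilibrium: 74.75 − 1.4q = 52.6 + 6q → q* = 2.9932, p* = 70.5595.
With the tax, the buyer price exceeds the seller price by 9.75: (74.75 − 1.4q) − (52.6 + 6q) = 9.75 → q' = 1.6757.
Δq = 2.9932 − 1.6757 = 1.3175; the wedge equals the tax, 9.75.
DWL = ½ × 1.3175 × 9.75 = 6.42.

6.42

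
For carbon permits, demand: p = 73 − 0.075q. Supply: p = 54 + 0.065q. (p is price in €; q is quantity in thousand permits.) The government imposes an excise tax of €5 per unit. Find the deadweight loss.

Competitive equilibrium: 73 − 0.075q = 54 + 0.065q → q* = 135.7143, p* = 62.8214.
With the tax, the buyer price exceeds the seller price by 5: (73 − 0.075q) − (54 + 0.065q) = 5 → q' = 100.
Δq = 135.7143 − 100 = 35.7143; the wedge equals the tax, 5.
Welfare loss = ½ × 35.7143 × 5 = €89.29 thousand.

€89.29 thousand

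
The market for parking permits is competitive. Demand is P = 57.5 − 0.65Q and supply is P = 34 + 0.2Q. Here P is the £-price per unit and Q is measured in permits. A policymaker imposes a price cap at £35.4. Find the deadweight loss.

Competitive equilibrium: 57.5 − 0.65Q = 34 + 0.2Q → Q* = 27.6471, P* = 39.5294.
At the ceiling P = 35.4, quantity supplied = (35.4 − 34)/0.2 = 7.
Willingness to pay at Q' = 7: 57.5 − 0.65·7 = 52.95.
ΔQ = 27.6471 − 7 = 20.6471; wedge = 52.95 − 35.4 = 17.55.
The triangle = ½ × 20.6471 × 17.55 = £181.18.

£181.18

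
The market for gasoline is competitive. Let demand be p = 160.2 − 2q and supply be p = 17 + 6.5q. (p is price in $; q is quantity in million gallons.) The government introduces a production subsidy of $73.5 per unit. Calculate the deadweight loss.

Competitive equilibrium: 160.2 − 2q = 17 + 6.5q → q* = 16.8471, p* = 126.5059.
The subsidy lowers effective supply by 73.5: p = 6.5q − 56.5.
New quantity: 160.2 − 2q = 6.5q − 56.5 → q' = 25.4941.
Overproduction Δq = 25.4941 − 16.8471 = 8.647; wedge = subsidy = 73.5.
Deadweight loss = ½ × 8.647 × 73.5 = $317.78 million.

$317.78 million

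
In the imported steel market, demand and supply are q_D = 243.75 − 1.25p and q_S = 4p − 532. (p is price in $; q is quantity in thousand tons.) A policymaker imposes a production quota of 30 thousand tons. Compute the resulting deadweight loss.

$442.98 thousand

In inverse form: demand p = 195 − 0.8q, supply p = 133 + 0.25q.
Competitive equilibrium: 195 − 0.8q = 133 + 0.25q → q* = 59.0476, p* = 147.7619.
At q = 30: demand price = 195 − 0.8·30 = 171; supply price = 133 + 0.25·30 = 140.5.
Δq = 59.0476 − 30 = 29.0476; wedge = 171 − 140.5 = 30.5.
DWL = ½ × 29.0476 × 30.5 = $442.98 thousand.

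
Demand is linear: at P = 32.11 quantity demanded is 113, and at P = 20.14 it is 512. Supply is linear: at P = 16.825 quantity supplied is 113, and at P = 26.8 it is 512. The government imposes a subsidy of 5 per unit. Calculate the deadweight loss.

227.27

Demand slope = (20.14 − 32.11)/(512 − 113) = −0.03, so P = 35.5 − 0.03Q.
Supply slope = (26.8 − 16.825)/(512 − 113) = 0.025, so P = 14 + 0.025Q.
Competitive equilibrium: 35.5 − 0.03Q = 14 + 0.025Q → Q* = 390.9091, P* = 23.7727.
The subsidy lowers effective supply by 5: P = 9 + 0.025Q.
New quantity: 35.5 − 0.03Q = 9 + 0.025Q → Q' = 481.8182.
Overproduction ΔQ = 481.8182 − 390.9091 = 90.9091; wedge = subsidy = 5.
DWL = ½ × 90.9091 × 5 = 227.27.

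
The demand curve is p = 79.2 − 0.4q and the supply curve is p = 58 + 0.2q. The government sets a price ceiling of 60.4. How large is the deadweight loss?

Competitive equilibrium: 79.2 − 0.4q = 58 + 0.2q → q* = 35.3333, p* = 65.0667.
At the ceiling p = 60.4, quantity supplied = (60.4 − 58)/0.2 = 12.
Willingness to pay at q' = 12: 79.2 − 0.4·12 = 74.4.
Δq = 35.3333 − 12 = 23.3333; wedge = 74.4 − 60.4 = 14.
Welfare loss = ½ × 23.3333 × 14 = 163.33.

163.33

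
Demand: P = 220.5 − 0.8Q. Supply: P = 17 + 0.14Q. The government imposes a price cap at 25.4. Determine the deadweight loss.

11509.79

Competitive equilibrium: 220.5 − 0.8Q = 17 + 0.14Q → Q* = 216.48936, P* = 47.30851.
At the ceiling P = 25.4, quantity supplied = (25.4 − 17)/0.14 = 60.
Willingness to pay at Q' = 60: 220.5 − 0.8·60 = 172.5.
ΔQ = 216.48936 − 60 = 156.48936; wedge = 172.5 − 25.4 = 147.1.
DWL = ½ × 156.48936 × 147.1 = 11509.79.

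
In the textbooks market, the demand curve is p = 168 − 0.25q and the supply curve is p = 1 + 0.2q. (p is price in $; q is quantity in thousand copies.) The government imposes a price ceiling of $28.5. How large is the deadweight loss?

$12279.18 thousand

Competitive equilibrium: 168 − 0.25q = 1 + 0.2q → q* = 371.1111, p* = 75.2222.
At the ceiling p = 28.5, quantity supplied = (28.5 − 1)/0.2 = 137.5.
Willingness to pay at q' = 137.5: 168 − 0.25·137.5 = 133.625.
Δq = 371.1111 − 137.5 = 233.6111; wedge = 133.625 − 28.5 = 105.125.
Deadweight loss = ½ × 233.6111 × 105.125 = $12279.18 thousand.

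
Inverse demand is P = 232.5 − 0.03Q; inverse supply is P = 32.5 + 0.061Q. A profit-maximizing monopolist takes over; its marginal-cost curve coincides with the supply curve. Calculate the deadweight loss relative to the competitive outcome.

Competitive equilibrium: 232.5 − 0.03Q = 32.5 + 0.061Q → Q* = 2197.8022, P* = 166.5659.
Marginal revenue: MR = 232.5 − 0.06Q. Set MR = MC: 232.5 − 0.06Q = 32.5 + 0.061Q → Q_m = 1652.8926.
Price P_m = 232.5 − 0.03·1652.8926 = 182.9132; MC(Q_m) = 32.5 + 0.061·1652.8926 = 133.3264.
Competitive Q* = 2197.8022, so ΔQ = 544.9096; wedge = 182.9132 − 133.3264 = 49.5868.
The triangle = ½ × 544.9096 × 49.5868 = 13510.16.

13510.16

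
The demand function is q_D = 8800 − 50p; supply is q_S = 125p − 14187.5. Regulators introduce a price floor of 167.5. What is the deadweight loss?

45720.71

In inverse form: demand p = 176 − 0.02q, supply p = 113.5 + 0.008q.
Competitive equilibrium: 176 − 0.02q = 113.5 + 0.008q → q* = 2232.14286, p* = 131.35714.
At the floor p = 167.5, quantity demanded = (176 − 167.5)/0.02 = 425.
Sellers' marginal cost at q' = 425: 113.5 + 0.008·425 = 116.9.
Δq = 2232.14286 − 425 = 1807.14286; wedge = 167.5 − 116.9 = 50.6.
The triangle = ½ × 1807.14286 × 50.6 = 45720.71.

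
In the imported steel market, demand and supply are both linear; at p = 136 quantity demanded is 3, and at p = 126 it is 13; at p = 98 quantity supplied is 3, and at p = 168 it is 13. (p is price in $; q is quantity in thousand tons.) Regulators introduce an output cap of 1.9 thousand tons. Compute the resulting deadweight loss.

$136.89 thousand

Demand slope = (126 − 136)/(13 − 3) = −1, so p = 139 − q.
Supply slope = (168 − 98)/(13 − 3) = 7, so p = 77 + 7q.
Competitive equilibrium: 139 − q = 77 + 7q → q* = 7.75, p* = 131.25.
At q = 1.9: demand price = 139 − 1·1.9 = 137.1; supply price = 77 + 7·1.9 = 90.3.
Δq = 7.75 − 1.9 = 5.85; wedge = 137.1 − 90.3 = 46.8.
Deadweight loss = ½ × 5.85 × 46.8 = $136.89 thousand.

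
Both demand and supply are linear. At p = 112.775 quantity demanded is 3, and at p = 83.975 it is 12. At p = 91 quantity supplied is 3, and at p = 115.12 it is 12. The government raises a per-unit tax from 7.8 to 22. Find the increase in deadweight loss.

35.98

Demand slope = (83.975 − 112.775)/(12 − 3) = −3.2, so p = 122.375 − 3.2q.
Supply slope = (115.12 − 91)/(12 − 3) = 2.68, so p = 82.96 + 2.68q.
Competitive equilibrium: 122.375 − 3.2q = 82.96 + 2.68q → q* = 6.7032, p* = 100.9247.
For a per-unit tax t: Δq = t/5.88, so DWL = ½·t·(t/5.88) = t²/11.76.
At t = 7.8: DWL = 5.173. At t = 22: DWL = 41.156.
Increase = 41.156 − 5.173 = 35.98.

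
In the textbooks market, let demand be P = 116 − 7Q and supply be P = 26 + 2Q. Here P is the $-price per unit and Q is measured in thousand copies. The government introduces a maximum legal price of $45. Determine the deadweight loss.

$1.125 thousand

Competitive equilibrium: 116 − 7Q = 26 + 2Q → Q* = 10, P* = 46.
At the ceiling P = 45, quantity supplied = (45 − 26)/2 = 9.5.
Willingness to pay at Q' = 9.5: 116 − 7·9.5 = 49.5.
ΔQ = 10 − 9.5 = 0.5; wedge = 49.5 − 45 = 4.5.
The triangle = ½ × 0.5 × 4.5 = $1.125 thousand.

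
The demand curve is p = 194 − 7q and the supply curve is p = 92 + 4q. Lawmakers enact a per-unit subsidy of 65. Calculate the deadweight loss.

Competitive equilibrium: 194 − 7q = 92 + 4q → q* = 9.2727, p* = 129.0909.
The subsidy lowers effective supply by 65: p = 27 + 4q.
New quantity: 194 − 7q = 27 + 4q → q' = 15.1818.
Overproduction Δq = 15.1818 − 9.2727 = 5.9091; wedge = subsidy = 65.
Welfare loss = ½ × 5.9091 × 65 = 192.05.

192.05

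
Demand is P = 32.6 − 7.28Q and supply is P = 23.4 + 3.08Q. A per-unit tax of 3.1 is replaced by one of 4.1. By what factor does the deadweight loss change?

Competitive equilibrium: 32.6 − 7.28Q = 23.4 + 3.08Q → Q* = 0.888, P* = 26.1351.
For a per-unit tax t: ΔQ = t/10.36, so DWL = ½·t·(t/10.36) = t²/20.72.
At t = 3.1: DWL = 0.464. At t = 4.1: DWL = 0.811.
Ratio = (4.1/3.1)² = 1.749.

1.749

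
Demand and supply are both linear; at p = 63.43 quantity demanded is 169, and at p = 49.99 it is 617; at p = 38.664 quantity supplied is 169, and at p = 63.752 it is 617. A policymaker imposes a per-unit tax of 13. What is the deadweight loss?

982.56

Demand slope = (49.99 − 63.43)/(617 − 169) = −0.03, so p = 68.5 − 0.03q.
Supply slope = (63.752 − 38.664)/(617 − 169) = 0.056, so p = 29.2 + 0.056q.
Competitive equilibrium: 68.5 − 0.03q = 29.2 + 0.056q → q* = 456.9767, p* = 54.7907.
With the tax, the buyer price exceeds the seller price by 13: (68.5 − 0.03q) − (29.2 + 0.056q) = 13 → q' = 305.814.
Δq = 456.9767 − 305.814 = 151.1627; the wedge equals the tax, 13.
Deadweight loss = ½ × 151.1627 × 13 = 982.56.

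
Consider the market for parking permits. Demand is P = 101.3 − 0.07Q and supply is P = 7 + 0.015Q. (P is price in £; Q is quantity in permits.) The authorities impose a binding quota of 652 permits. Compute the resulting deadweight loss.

Competitive equilibrium: 101.3 − 0.07Q = 7 + 0.015Q → Q* = 1109.41176, P* = 23.64118.
At Q = 652: demand price = 101.3 − 0.07·652 = 55.66; supply price = 7 + 0.015·652 = 16.78.
ΔQ = 1109.41176 − 652 = 457.41176; wedge = 55.66 − 16.78 = 38.88.
Welfare loss = ½ × 457.41176 × 38.88 = £8892.08.

£8892.08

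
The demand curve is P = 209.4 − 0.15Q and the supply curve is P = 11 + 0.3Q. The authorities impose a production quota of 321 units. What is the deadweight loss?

3234

Competitive equilibrium: 209.4 − 0.15Q = 11 + 0.3Q → Q* = 440.8889, P* = 143.2667.
At Q = 321: demand price = 209.4 − 0.15·321 = 161.25; supply price = 11 + 0.3·321 = 107.3.
ΔQ = 440.8889 − 321 = 119.8889; wedge = 161.25 − 107.3 = 53.95.
The triangle = ½ × 119.8889 × 53.95 = 3234.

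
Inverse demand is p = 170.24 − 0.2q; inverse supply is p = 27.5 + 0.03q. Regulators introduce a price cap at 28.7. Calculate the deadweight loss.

Competitive equilibrium: 170.24 − 0.2q = 27.5 + 0.03q → q* = 620.6087, p* = 46.1183.
At the ceiling p = 28.7, quantity supplied = (28.7 − 27.5)/0.03 = 40.
Willingness to pay at q' = 40: 170.24 − 0.2·40 = 162.24.
Δq = 620.6087 − 40 = 580.6087; wedge = 162.24 − 28.7 = 133.54.
Welfare loss = ½ × 580.6087 × 133.54 = 38767.24.

38767.24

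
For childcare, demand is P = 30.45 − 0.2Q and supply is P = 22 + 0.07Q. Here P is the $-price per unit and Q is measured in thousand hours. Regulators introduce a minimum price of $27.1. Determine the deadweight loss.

Competitive equilibrium: 30.45 − 0.2Q = 22 + 0.07Q → Q* = 31.2963, P* = 24.1907.
At the floor P = 27.1, quantity demanded = (30.45 − 27.1)/0.2 = 16.75.
Sellers' marginal cost at Q' = 16.75: 22 + 0.07·16.75 = 23.1725.
ΔQ = 31.2963 − 16.75 = 14.5463; wedge = 27.1 − 23.1725 = 3.9275.
Deadweight loss = ½ × 14.5463 × 3.9275 = $28.57 thousand.

$28.57 thousand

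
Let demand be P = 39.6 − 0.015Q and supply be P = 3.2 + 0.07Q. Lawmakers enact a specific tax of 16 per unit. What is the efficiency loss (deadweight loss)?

Competitive equilibrium: 39.6 − 0.015Q = 3.2 + 0.07Q → Q* = 428.2353, P* = 33.1765.
With the tax, the buyer price exceeds the seller price by 16: (39.6 − 0.015Q) − (3.2 + 0.07Q) = 16 → Q' = 240.
ΔQ = 428.2353 − 240 = 188.2353; the wedge equals the tax, 16.
Deadweight loss = ½ × 188.2353 × 16 = 1505.88.

1505.88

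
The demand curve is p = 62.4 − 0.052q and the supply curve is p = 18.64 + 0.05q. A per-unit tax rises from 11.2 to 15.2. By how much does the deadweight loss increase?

517.65

Competitive equilibrium: 62.4 − 0.052q = 18.64 + 0.05q → q* = 429.0196, p* = 40.091.
For a per-unit tax t: Δq = t/0.102, so DWL = ½·t·(t/0.102) = t²/0.204.
At t = 11.2: DWL = 614.902. At t = 15.2: DWL = 1132.549.
Increase = 1132.549 − 614.902 = 517.65.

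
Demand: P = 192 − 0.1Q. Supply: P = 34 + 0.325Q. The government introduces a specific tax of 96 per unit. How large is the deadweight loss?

Competitive equilibrium: 192 − 0.1Q = 34 + 0.325Q → Q* = 371.7647, P* = 154.8235.
With the tax, the buyer price exceeds the seller price by 96: (192 − 0.1Q) − (34 + 0.325Q) = 96 → Q' = 145.8824.
ΔQ = 371.7647 − 145.8824 = 225.8823; the wedge equals the tax, 96.
Welfare loss = ½ × 225.8823 × 96 = 10842.35.

10842.35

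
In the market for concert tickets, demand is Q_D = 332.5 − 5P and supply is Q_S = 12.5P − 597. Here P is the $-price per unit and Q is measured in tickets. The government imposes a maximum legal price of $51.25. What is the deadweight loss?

$76.03

In inverse form: demand P = 66.5 − 0.2Q, supply P = 47.76 + 0.08Q.
Competitive equilibrium: 66.5 − 0.2Q = 47.76 + 0.08Q → Q* = 66.9286, P* = 53.1143.
At the ceiling P = 51.25, quantity supplied = (51.25 − 47.76)/0.08 = 43.625.
Willingness to pay at Q' = 43.625: 66.5 − 0.2·43.625 = 57.775.
ΔQ = 66.9286 − 43.625 = 23.3036; wedge = 57.775 − 51.25 = 6.525.
DWL = ½ × 23.3036 × 6.525 = $76.03.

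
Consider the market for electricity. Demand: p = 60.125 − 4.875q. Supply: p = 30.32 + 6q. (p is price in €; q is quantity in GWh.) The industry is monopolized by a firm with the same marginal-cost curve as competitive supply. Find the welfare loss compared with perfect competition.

Competitive equilibrium: 60.125 − 4.875q = 30.32 + 6q → q* = 2.7407, p* = 46.7641.
Marginal revenue: MR = 60.125 − 9.75q. Set MR = MC: 60.125 − 9.75q = 30.32 + 6q → q_m = 1.8924.
Price p_m = 60.125 − 4.875·1.8924 = 50.8996; MC(q_m) = 30.32 + 6·1.8924 = 41.6744.
Competitive q* = 2.7407, so Δq = 0.8483; wedge = 50.8996 − 41.6744 = 9.2252.
The triangle = ½ × 0.8483 × 9.2252 = €3.91.

€3.91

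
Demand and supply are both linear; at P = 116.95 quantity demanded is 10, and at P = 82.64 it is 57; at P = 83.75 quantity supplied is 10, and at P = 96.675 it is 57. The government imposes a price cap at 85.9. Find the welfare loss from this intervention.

Demand slope = (82.64 − 116.95)/(57 − 10) = −0.73, so P = 124.25 − 0.73Q.
Supply slope = (96.675 − 83.75)/(57 − 10) = 0.275, so P = 81 + 0.275Q.
Competitive equilibrium: 124.25 − 0.73Q = 81 + 0.275Q → Q* = 43.0348, P* = 92.8346.
At the ceiling P = 85.9, quantity supplied = (85.9 − 81)/0.275 = 17.8182.
Willingness to pay at Q' = 17.8182: 124.25 − 0.73·17.8182 = 111.2427.
ΔQ = 43.0348 − 17.8182 = 25.2166; wedge = 111.2427 − 85.9 = 25.3427.
The triangle = ½ × 25.2166 × 25.3427 = 319.53.

319.53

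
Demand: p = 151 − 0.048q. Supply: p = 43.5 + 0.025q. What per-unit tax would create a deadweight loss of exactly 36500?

73

Competitive equilibrium: 151 − 0.048q = 43.5 + 0.025q → q* = 1472.6027, p* = 80.3151.
A tax t gives Δq = t/0.073 and wedge t, so DWL = t²/0.146.
t²/0.146 = 36500 → t² = 5329 → t = 73.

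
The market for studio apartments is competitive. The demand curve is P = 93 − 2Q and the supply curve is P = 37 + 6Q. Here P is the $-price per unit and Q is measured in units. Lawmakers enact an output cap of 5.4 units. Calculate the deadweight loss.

$10.24

Competitive equilibrium: 93 − 2Q = 37 + 6Q → Q* = 7, P* = 79.
At Q = 5.4: demand price = 93 − 2·5.4 = 82.2; supply price = 37 + 6·5.4 = 69.4.
ΔQ = 7 − 5.4 = 1.6; wedge = 82.2 − 69.4 = 12.8.
Deadweight loss = ½ × 1.6 × 12.8 = $10.24.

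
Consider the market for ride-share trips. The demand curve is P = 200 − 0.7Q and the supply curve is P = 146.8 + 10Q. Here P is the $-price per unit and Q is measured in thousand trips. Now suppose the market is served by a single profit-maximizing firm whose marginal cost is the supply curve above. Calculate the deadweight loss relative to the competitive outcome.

$0.50 thousand

Competitive equilibrium: 200 − 0.7Q = 146.8 + 10Q → Q* = 4.972, P* = 196.5196.
Marginal revenue: MR = 200 − 1.4Q. Set MR = MC: 200 − 1.4Q = 146.8 + 10Q → Q_m = 4.6667.
Price P_m = 200 − 0.7·4.6667 = 196.7333; MC(Q_m) = 146.8 + 10·4.6667 = 193.467.
Competitive Q* = 4.972, so ΔQ = 0.3053; wedge = 196.7333 − 193.467 = 3.2663.
Welfare loss = ½ × 0.3053 × 3.2663 = $0.50 thousand.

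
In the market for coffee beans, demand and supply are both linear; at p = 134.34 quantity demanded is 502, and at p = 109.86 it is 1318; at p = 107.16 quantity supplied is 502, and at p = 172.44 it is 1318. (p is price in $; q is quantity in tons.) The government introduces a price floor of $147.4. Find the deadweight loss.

Demand slope = (109.86 − 134.34)/(1318 − 502) = −0.03, so p = 149.4 − 0.03q.
Supply slope = (172.44 − 107.16)/(1318 − 502) = 0.08, so p = 67 + 0.08q.
Competitive equilibrium: 149.4 − 0.03q = 67 + 0.08q → q* = 749.09091, p* = 126.92727.
At the floor p = 147.4, quantity demanded = (149.4 − 147.4)/0.03 = 66.66667.
Sellers' marginal cost at q' = 66.66667: 67 + 0.08·66.66667 = 72.33333.
Δq = 749.09091 − 66.66667 = 682.42424; wedge = 147.4 − 72.33333 = 75.06667.
Welfare loss = ½ × 682.42424 × 75.06667 = $25613.66.

$25613.66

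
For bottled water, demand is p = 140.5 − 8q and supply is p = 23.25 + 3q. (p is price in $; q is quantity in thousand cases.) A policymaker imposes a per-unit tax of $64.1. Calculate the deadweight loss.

$186.76 thousand

Competitive equilibrium: 140.5 − 8q = 23.25 + 3q → q* = 10.6591, p* = 55.2273.
With the tax, the buyer price exceeds the seller price by 64.1: (140.5 − 8q) − (23.25 + 3q) = 64.1 → q' = 4.8318.
Δq = 10.6591 − 4.8318 = 5.8273; the wedge equals the tax, 64.1.
Deadweight loss = ½ × 5.8273 × 64.1 = $186.76 thousand.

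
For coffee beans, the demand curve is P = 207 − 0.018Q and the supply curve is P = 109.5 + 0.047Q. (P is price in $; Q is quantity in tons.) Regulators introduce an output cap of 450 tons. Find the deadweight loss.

$35831.25

Competitive equilibrium: 207 − 0.018Q = 109.5 + 0.047Q → Q* = 1500, P* = 180.
At Q = 450: demand price = 207 − 0.018·450 = 198.9; supply price = 109.5 + 0.047·450 = 130.65.
ΔQ = 1500 − 450 = 1050; wedge = 198.9 − 130.65 = 68.25.
DWL = ½ × 1050 × 68.25 = $35831.25.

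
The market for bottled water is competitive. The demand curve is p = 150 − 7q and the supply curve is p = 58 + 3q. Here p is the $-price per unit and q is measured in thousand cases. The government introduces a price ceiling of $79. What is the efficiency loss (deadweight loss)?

$24.20 thousand

Competitive equilibrium: 150 − 7q = 58 + 3q → q* = 9.2, p* = 85.6.
At the ceiling p = 79, quantity supplied = (79 − 58)/3 = 7.
Willingness to pay at q' = 7: 150 − 7·7 = 101.
Δq = 9.2 − 7 = 2.2; wedge = 101 − 79 = 22.
The triangle = ½ × 2.2 × 22 = $24.20 thousand.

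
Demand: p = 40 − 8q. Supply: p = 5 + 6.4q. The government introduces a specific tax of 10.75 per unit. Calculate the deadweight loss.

4.01

Competitive equilibrium: 40 − 8q = 5 + 6.4q → q* = 2.4306, p* = 20.5556.
With the tax, the buyer price exceeds the seller price by 10.75: (40 − 8q) − (5 + 6.4q) = 10.75 → q' = 1.684.
Δq = 2.4306 − 1.684 = 0.7466; the wedge equals the tax, 10.75.
DWL = ½ × 0.7466 × 10.75 = 4.01.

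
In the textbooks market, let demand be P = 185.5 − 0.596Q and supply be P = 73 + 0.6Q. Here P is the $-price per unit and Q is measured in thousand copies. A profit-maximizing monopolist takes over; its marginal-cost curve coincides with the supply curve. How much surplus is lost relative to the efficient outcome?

Competitive equilibrium: 185.5 − 0.596Q = 73 + 0.6Q → Q* = 94.0635, P* = 129.4381.
Marginal revenue: MR = 185.5 − 1.192Q. Set MR = MC: 185.5 − 1.192Q = 73 + 0.6Q → Q_m = 62.779.
Price P_m = 185.5 − 0.596·62.779 = 148.0837; MC(Q_m) = 73 + 0.6·62.779 = 110.6674.
Competitive Q* = 94.0635, so ΔQ = 31.2845; wedge = 148.0837 − 110.6674 = 37.4163.
DWL = ½ × 31.2845 × 37.4163 = $585.28 thousand.

$585.28 thousand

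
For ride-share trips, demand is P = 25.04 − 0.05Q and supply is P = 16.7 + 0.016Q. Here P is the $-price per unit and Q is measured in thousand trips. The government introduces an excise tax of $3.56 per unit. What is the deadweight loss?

$96.01 thousand

Competitive equilibrium: 25.04 − 0.05Q = 16.7 + 0.016Q → Q* = 126.3636, P* = 18.7218.
With the tax, the buyer price exceeds the seller price by 3.56: (25.04 − 0.05Q) − (16.7 + 0.016Q) = 3.56 → Q' = 72.4242.
ΔQ = 126.3636 − 72.4242 = 53.9394; the wedge equals the tax, 3.56.
The triangle = ½ × 53.9394 × 3.56 = $96.01 thousand.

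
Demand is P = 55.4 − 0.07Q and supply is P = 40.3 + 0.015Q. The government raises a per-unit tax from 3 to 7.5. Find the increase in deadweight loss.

Competitive equilibrium: 55.4 − 0.07Q = 40.3 + 0.015Q → Q* = 177.6471, P* = 42.9647.
For a per-unit tax t: ΔQ = t/0.085, so DWL = ½·t·(t/0.085) = t²/0.17.
At t = 3: DWL = 52.941. At t = 7.5: DWL = 330.882.
Increase = 330.882 − 52.941 = 277.94.

277.94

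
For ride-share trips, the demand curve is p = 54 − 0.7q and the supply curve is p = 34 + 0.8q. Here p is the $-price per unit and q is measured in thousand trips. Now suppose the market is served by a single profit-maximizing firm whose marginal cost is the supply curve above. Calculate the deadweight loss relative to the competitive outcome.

$13.50 thousand

Competitive equilibrium: 54 − 0.7q = 34 + 0.8q → q* = 13.3333, p* = 44.6667.
Marginal revenue: MR = 54 − 1.4q. Set MR = MC: 54 − 1.4q = 34 + 0.8q → q_m = 9.0909.
Price p_m = 54 − 0.7·9.0909 = 47.6364; MC(q_m) = 34 + 0.8·9.0909 = 41.2727.
Competitive q* = 13.3333, so Δq = 4.2424; wedge = 47.6364 − 41.2727 = 6.3637.
Deadweight loss = ½ × 4.2424 × 6.3637 = $13.50 thousand.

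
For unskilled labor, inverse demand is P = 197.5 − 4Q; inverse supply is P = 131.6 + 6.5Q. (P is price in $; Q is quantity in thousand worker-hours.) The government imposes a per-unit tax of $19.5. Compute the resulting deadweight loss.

Competitive equilibrium: 197.5 − 4Q = 131.6 + 6.5Q → Q* = 6.2762, P* = 172.3952.
With the tax, the buyer price exceeds the seller price by 19.5: (197.5 − 4Q) − (131.6 + 6.5Q) = 19.5 → Q' = 4.419.
ΔQ = 6.2762 − 4.419 = 1.8572; the wedge equals the tax, 19.5.
DWL = ½ × 1.8572 × 19.5 = $18.11 thousand.

$18.11 thousand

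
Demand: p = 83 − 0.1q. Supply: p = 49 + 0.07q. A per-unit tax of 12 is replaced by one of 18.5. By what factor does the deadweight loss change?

2.377

Competitive equilibrium: 83 − 0.1q = 49 + 0.07q → q* = 200, p* = 63.
For a per-unit tax t: Δq = t/0.17, so DWL = ½·t·(t/0.17) = t²/0.34.
At t = 12: DWL = 423.529. At t = 18.5: DWL = 1006.618.
Ratio = (18.5/12)² = 2.377.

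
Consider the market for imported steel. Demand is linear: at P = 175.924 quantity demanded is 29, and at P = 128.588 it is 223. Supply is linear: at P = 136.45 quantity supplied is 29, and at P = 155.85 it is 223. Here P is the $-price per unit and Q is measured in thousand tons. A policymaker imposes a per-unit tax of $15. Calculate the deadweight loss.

Demand slope = (128.588 − 175.924)/(223 − 29) = −0.244, so P = 183 − 0.244Q.
Supply slope = (155.85 − 136.45)/(223 − 29) = 0.1, so P = 133.55 + 0.1Q.
Competitive equilibrium: 183 − 0.244Q = 133.55 + 0.1Q → Q* = 143.75, P* = 147.925.
With the tax, the buyer price exceeds the seller price by 15: (183 − 0.244Q) − (133.55 + 0.1Q) = 15 → Q' = 100.14535.
ΔQ = 143.75 − 100.14535 = 43.60465; the wedge equals the tax, 15.
The triangle = ½ × 43.60465 × 15 = $327.03 thousand.

$327.03 thousand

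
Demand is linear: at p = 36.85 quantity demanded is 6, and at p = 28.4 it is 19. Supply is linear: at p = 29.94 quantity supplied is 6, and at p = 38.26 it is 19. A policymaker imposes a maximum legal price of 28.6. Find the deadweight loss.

35.80

Demand slope = (28.4 − 36.85)/(19 − 6) = −0.65, so p = 40.75 − 0.65q.
Supply slope = (38.26 − 29.94)/(19 − 6) = 0.64, so p = 26.1 + 0.64q.
Competitive equilibrium: 40.75 − 0.65q = 26.1 + 0.64q → q* = 11.3566, p* = 33.3682.
At the ceiling p = 28.6, quantity supplied = (28.6 − 26.1)/0.64 = 3.9063.
Willingness to pay at q' = 3.9063: 40.75 − 0.65·3.9063 = 38.2109.
Δq = 11.3566 − 3.9063 = 7.4503; wedge = 38.2109 − 28.6 = 9.6109.
Welfare loss = ½ × 7.4503 × 9.6109 = 35.80.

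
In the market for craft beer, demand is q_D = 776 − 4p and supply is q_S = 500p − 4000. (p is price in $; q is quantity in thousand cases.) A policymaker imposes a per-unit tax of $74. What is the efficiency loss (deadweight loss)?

In inverse form: demand p = 194 − 0.25q, supply p = 8 + 0.002q.
Competitive equilibrium: 194 − 0.25q = 8 + 0.002q → q* = 738.0952, p* = 9.4762.
With the tax, the buyer price exceeds the seller price by 74: (194 − 0.25q) − (8 + 0.002q) = 74 → q' = 444.4444.
Δq = 738.0952 − 444.4444 = 293.6508; the wedge equals the tax, 74.
The triangle = ½ × 293.6508 × 74 = $10865.08 thousand.

$10865.08 thousand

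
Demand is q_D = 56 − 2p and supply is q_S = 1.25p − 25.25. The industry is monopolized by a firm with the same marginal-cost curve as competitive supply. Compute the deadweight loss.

1.81

In inverse form: demand p = 28 − 0.5q, supply p = 20.2 + 0.8q.
Competitive equilibrium: 28 − 0.5q = 20.2 + 0.8q → q* = 6, p* = 25.
Marginal revenue: MR = 28 − q. Set MR = MC: 28 − q = 20.2 + 0.8q → q_m = 4.3333.
Price p_m = 28 − 0.5·4.3333 = 25.8334; MC(q_m) = 20.2 + 0.8·4.3333 = 23.6666.
Competitive q* = 6, so Δq = 1.6667; wedge = 25.8334 − 23.6666 = 2.1668.
The triangle = ½ × 1.6667 × 2.1668 = 1.81.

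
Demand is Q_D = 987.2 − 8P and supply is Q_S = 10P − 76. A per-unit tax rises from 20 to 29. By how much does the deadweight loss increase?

In inverse form: demand P = 123.4 − 0.125Q, supply P = 7.6 + 0.1Q.
Competitive equilibrium: 123.4 − 0.125Q = 7.6 + 0.1Q → Q* = 514.6667, P* = 59.0667.
For a per-unit tax t: ΔQ = t/0.225, so DWL = ½·t·(t/0.225) = t²/0.45.
At t = 20: DWL = 888.889. At t = 29: DWL = 1868.889.
Increase = 1868.889 − 888.889 = 980.

980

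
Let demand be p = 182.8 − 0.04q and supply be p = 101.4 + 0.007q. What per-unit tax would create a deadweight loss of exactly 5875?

23.5

Competitive equilibrium: 182.8 − 0.04q = 101.4 + 0.007q → q* = 1731.9149, p* = 113.5234.
A tax t gives Δq = t/0.047 and wedge t, so DWL = t²/0.094.
t²/0.094 = 5875 → t² = 552.25 → t = 23.5.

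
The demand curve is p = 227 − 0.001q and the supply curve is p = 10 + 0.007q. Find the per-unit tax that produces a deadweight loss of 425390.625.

82.5

Competitive equilibrium: 227 − 0.001q = 10 + 0.007q → q* = 27125, p* = 199.875.
A tax t gives Δq = t/0.008 and wedge t, so DWL = t²/0.016.
t²/0.016 = 425390.625 → t² = 6806.25 → t = 82.5.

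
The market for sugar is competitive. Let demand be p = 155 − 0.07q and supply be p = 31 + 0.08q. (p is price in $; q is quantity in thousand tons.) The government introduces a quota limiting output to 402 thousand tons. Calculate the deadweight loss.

$13525.63 thousand

Competitive equilibrium: 155 − 0.07q = 31 + 0.08q → q* = 826.6667, p* = 97.1333.
At q = 402: demand price = 155 − 0.07·402 = 126.86; supply price = 31 + 0.08·402 = 63.16.
Δq = 826.6667 − 402 = 424.6667; wedge = 126.86 − 63.16 = 63.7.
The triangle = ½ × 424.6667 × 63.7 = $13525.63 thousand.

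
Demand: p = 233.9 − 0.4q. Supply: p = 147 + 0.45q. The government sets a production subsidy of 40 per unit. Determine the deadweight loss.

941.18

Competitive equilibrium: 233.9 − 0.4q = 147 + 0.45q → q* = 102.2353, p* = 193.0059.
The subsidy lowers effective supply by 40: p = 107 + 0.45q.
New quantity: 233.9 − 0.4q = 107 + 0.45q → q' = 149.2941.
Overproduction Δq = 149.2941 − 102.2353 = 47.0588; wedge = subsidy = 40.
Deadweight loss = ½ × 47.0588 × 40 = 941.18.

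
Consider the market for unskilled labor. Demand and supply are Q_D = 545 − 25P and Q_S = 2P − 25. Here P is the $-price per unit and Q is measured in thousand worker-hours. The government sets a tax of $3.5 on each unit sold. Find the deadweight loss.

In inverse form: demand P = 21.8 − 0.04Q, supply P = 12.5 + 0.5Q.
Competitive equilibrium: 21.8 − 0.04Q = 12.5 + 0.5Q → Q* = 17.2222, P* = 21.1111.
With the tax, the buyer price exceeds the seller price by 3.5: (21.8 − 0.04Q) − (12.5 + 0.5Q) = 3.5 → Q' = 10.7407.
ΔQ = 17.2222 − 10.7407 = 6.4815; the wedge equals the tax, 3.5.
Deadweight loss = ½ × 6.4815 × 3.5 = $11.34 thousand.

$11.34 thousand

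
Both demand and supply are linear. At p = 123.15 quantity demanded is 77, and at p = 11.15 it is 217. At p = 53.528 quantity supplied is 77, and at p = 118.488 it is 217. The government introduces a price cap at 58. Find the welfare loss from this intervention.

Demand slope = (11.15 − 123.15)/(217 − 77) = −0.8, so p = 184.75 − 0.8q.
Supply slope = (118.488 − 53.528)/(217 − 77) = 0.464, so p = 17.8 + 0.464q.
Competitive equilibrium: 184.75 − 0.8q = 17.8 + 0.464q → q* = 132.0807, p* = 79.0854.
At the ceiling p = 58, quantity supplied = (58 − 17.8)/0.464 = 86.6379.
Willingness to pay at q' = 86.6379: 184.75 − 0.8·86.6379 = 115.4397.
Δq = 132.0807 − 86.6379 = 45.4428; wedge = 115.4397 − 58 = 57.4397.
Welfare loss = ½ × 45.4428 × 57.4397 = 1305.11.

1305.11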